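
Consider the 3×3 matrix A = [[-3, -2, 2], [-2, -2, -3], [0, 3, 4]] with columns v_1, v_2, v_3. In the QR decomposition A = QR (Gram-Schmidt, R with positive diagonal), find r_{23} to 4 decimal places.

r_{23} = 4.5889

v_1 = (-3, -2, 0); ‖v_1‖ = 3.6056, so e_1 = (-0.8321, -0.5547, 0.0000).
e_1·v_2 = (-0.8321)·(-2) + (-0.5547)·(-2) + 0.0000·3 = 2.7735.
u_2 = v_2 − 2.7735·e_1 = (0.3077, -0.4615, 3.0000).
‖u_2‖ = 3.0509, so e_2 = (0.1009, -0.1513, 0.9833).
r_{23} = e_2·v_3 = 4.5889.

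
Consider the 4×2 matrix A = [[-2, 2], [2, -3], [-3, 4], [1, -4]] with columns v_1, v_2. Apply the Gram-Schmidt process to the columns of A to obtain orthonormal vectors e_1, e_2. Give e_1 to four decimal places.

e_1 = (-0.4714, 0.4714, -0.7071, 0.2357)

e_1 = v_1/‖v_1‖ = (-2, 2, -3, 1)/4.2426 = (-0.4714, 0.4714, -0.7071, 0.2357).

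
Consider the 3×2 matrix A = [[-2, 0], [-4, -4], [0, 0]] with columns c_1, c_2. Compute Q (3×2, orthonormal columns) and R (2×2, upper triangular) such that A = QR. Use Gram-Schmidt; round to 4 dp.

c_1 = (-2, -4, 0); ‖c_1‖ = 4.4721, so e_1 = (-0.4472, -0.8944, 0.0000).
e_1·c_2 = (-0.4472)·0 + (-0.8944)·(-4) + 0.0000·0 = 3.5777.
u_2 = c_2 − 3.5777·e_1 = (1.6000, -0.8000, 0.0000).
‖u_2‖ = 1.7889, so e_2 = (0.8944, -0.4472, 0.0000).

Q = [[-0.4472, 0.8944], [-0.8944, -0.4472], [0.0000, 0.0000]], R = [[4.4721, 3.5777], [0.0000, 1.7889]]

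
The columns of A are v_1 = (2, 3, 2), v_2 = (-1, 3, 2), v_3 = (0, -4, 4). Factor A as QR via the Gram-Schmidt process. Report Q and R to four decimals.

Q = [[0.4851, -0.8745, 0.0000], [0.7276, 0.4036, -0.5547], [0.4851, 0.2691, 0.8321]], R = [[4.1231, 2.6679, -0.9701], [0.0000, 2.6234, -0.5381], [0.0000, 0.0000, 5.5470]]

v_1 = (2, 3, 2); ‖v_1‖ = 4.1231, so q_1 = (0.4851, 0.7276, 0.4851).
q_1·v_2 = 0.4851·(-1) + 0.7276·3 + 0.4851·2 = 2.6679.
u_2 = v_2 − 2.6679·q_1 = (-2.2941, 1.0588, 0.7059).
‖u_2‖ = 2.6234, so q_2 = (-0.8745, 0.4036, 0.2691).
q_1·v_3 = 0.4851·0 + 0.7276·(-4) + 0.4851·4 = -0.9701; q_2·v_3 = (-0.8745)·0 + 0.4036·(-4) + 0.2691·4 = -0.5381.
u_3 = v_3 + 0.9701·q_1 + 0.5381·q_2 = (0.0000, -3.0769, 4.6154).
‖u_3‖ = 5.5470, so q_3 = (0.0000, -0.5547, 0.8321).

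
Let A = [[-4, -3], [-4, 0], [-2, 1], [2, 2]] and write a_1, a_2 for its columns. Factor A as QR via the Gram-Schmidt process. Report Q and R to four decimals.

Q = [[-0.6325, -0.5304], [-0.6325, 0.4641], [-0.3162, 0.5635], [0.3162, 0.4309]], R = [[6.3246, 2.2136], [0.0000, 3.0166]]

a_1 = (-4, -4, -2, 2); ‖a_1‖ = 6.3246, so e_1 = (-0.6325, -0.6325, -0.3162, 0.3162).
e_1·a_2 = (-0.6325)·(-3) + (-0.6325)·0 + (-0.3162)·1 + 0.3162·2 = 2.2136.
u_2 = a_2 − 2.2136·e_1 = (-1.6000, 1.4000, 1.7000, 1.3000).
‖u_2‖ = 3.0166, so e_2 = (-0.5304, 0.4641, 0.5635, 0.4309).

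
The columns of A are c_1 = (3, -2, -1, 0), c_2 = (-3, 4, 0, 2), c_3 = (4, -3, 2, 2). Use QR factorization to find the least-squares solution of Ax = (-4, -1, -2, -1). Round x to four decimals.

c_1 = (3, -2, -1, 0); ‖c_1‖ = 3.7417, so e_1 = (0.8018, -0.5345, -0.2673, 0.0000).
e_1·c_2 = 0.8018·(-3) + (-0.5345)·4 + (-0.2673)·0 + 0.0000·2 = -4.5434.
u_2 = c_2 + 4.5434·e_1 = (0.6429, 1.5714, -1.2143, 2.0000).
‖u_2‖ = 2.8909, so e_2 = (0.2224, 0.5436, -0.4200, 0.6918).
e_1·c_3 = 0.8018·4 + (-0.5345)·(-3) + (-0.2673)·2 + 0.0000·2 = 4.2762; e_2·c_3 = 0.2224·4 + 0.5436·(-3) + (-0.4200)·2 + 0.6918·2 = -0.1977.
u_3 = c_3 − 4.2762·e_1 + 0.1977·e_2 = (0.6154, -0.6068, 3.0598, 2.1368).
‖u_3‖ = 3.8308, so e_3 = (0.1606, -0.1584, 0.7987, 0.5578).
Qᵀb = (-2.1381, -1.2848, -2.6394).
Back-substitute: x_3 = -2.6394/3.8308 = -0.6890.
x_2 = (-1.2848 + 0.1977·(-0.6890))/2.8909 = -0.4916.
x_1 = (-2.1381 + 4.5434·(-0.4916) − 4.2762·(-0.6890))/3.7417 = -0.3809.

x = (-0.3809, -0.4916, -0.6890)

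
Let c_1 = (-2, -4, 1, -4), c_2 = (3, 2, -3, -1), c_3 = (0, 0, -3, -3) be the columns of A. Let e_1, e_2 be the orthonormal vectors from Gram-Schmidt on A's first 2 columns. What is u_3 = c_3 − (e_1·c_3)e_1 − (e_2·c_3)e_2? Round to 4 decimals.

u_3 = (-1.4032, 0.4839, -1.0645, -0.0484)

e_1 = c_1/‖c_1‖ = (-2, -4, 1, -4)/6.0828 = (-0.3288, -0.6576, 0.1644, -0.6576).
r_{12} = e_1·c_2 = -2.1372.
u_2 = c_2 + 2.1372·e_1 = (2.2973, 0.5946, -2.6486, -2.4054).
‖u_2‖ = 4.2933, so e_2 = (0.5351, 0.1385, -0.6169, -0.5603).
r_{13} = e_1·c_3 = 1.4796; r_{23} = e_2·c_3 = 3.5316.
u_3 = c_3 − 1.4796·e_1 − 3.5316·e_2 = (-1.4032, 0.4839, -1.0645, -0.0484).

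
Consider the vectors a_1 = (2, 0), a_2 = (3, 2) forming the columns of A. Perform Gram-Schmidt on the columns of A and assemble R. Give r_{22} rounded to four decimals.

r_{22} = 2.0000

a_1 = (2, 0); ‖a_1‖ = 2.0000, so e_1 = (1.0000, 0.0000).
e_1·a_2 = 1.0000·3 + 0.0000·2 = 3.0000.
u_2 = a_2 − 3.0000·e_1 = (0.0000, 2.0000).
r_{22} = ‖u_2‖ = 2.0000.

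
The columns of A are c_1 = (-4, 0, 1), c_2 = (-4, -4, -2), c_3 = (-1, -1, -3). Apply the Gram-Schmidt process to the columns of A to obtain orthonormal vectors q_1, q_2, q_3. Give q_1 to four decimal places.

q_1 = (-0.9701, 0.0000, 0.2425)

c_1 = (-4, 0, 1); ‖c_1‖ = 4.1231, so q_1 = (-0.9701, 0.0000, 0.2425).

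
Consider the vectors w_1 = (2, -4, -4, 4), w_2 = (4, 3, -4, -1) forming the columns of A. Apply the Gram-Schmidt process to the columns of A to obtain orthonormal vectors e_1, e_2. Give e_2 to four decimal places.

e_1 = w_1/‖w_1‖ = (2, -4, -4, 4)/7.2111 = (0.2774, -0.5547, -0.5547, 0.5547).
r_{12} = e_1·w_2 = 1.1094.
u_2 = w_2 − 1.1094·e_1 = (3.6923, 3.6154, -3.3846, -1.6154).
‖u_2‖ = 6.3851, so e_2 = (0.5783, 0.5662, -0.5301, -0.2530).

e_2 = (0.5783, 0.5662, -0.5301, -0.2530)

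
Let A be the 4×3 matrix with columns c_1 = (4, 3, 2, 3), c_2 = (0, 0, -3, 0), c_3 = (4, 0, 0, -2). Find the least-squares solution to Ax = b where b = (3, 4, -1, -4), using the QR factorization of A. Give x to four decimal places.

q_1 = c_1/‖c_1‖ = (4, 3, 2, 3)/6.1644 = (0.6489, 0.4867, 0.3244, 0.4867).
r_{12} = q_1·c_2 = -0.9733.
u_2 = c_2 + 0.9733·q_1 = (0.6316, 0.4737, -2.6842, 0.4737).
‖u_2‖ = 2.8377, so q_2 = (0.2226, 0.1669, -0.9459, 0.1669).
r_{13} = q_1·c_3 = 1.6222; r_{23} = q_2·c_3 = 0.5564.
u_3 = c_3 − 1.6222·q_1 − 0.5564·q_2 = (2.8235, -0.8824, 0.0000, -2.8824).
‖u_3‖ = 4.1302, so q_3 = (0.6836, -0.2136, 0.0000, -0.6979).
Qᵀb = (1.6222, 1.6136, 3.9878).
Back-substitute: x_3 = 3.9878/4.1302 = 0.9655.
x_2 = (1.6136 − 0.5564·0.9655)/2.8377 = 0.3793.
x_1 = (1.6222 + 0.9733·0.3793 − 1.6222·0.9655)/6.1644 = 0.0690.

x = (0.0690, 0.3793, 0.9655)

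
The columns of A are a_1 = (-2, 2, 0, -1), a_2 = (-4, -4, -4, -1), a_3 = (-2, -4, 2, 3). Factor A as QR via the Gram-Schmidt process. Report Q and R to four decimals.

e_1 = a_1/‖a_1‖ = (-2, 2, 0, -1)/3.0000 = (-0.6667, 0.6667, 0.0000, -0.3333).
r_{12} = e_1·a_2 = 0.3333.
u_2 = a_2 − 0.3333·e_1 = (-3.7778, -4.2222, -4.0000, -0.8889).
‖u_2‖ = 6.9921, so e_2 = (-0.5403, -0.6039, -0.5721, -0.1271).
r_{13} = e_1·a_3 = -2.3333; r_{23} = e_2·a_3 = 1.9705.
u_3 = a_3 + 2.3333·e_1 − 1.9705·e_2 = (-2.4909, -1.2545, 3.1273, 2.4727).
‖u_3‖ = 4.8655, so e_3 = (-0.5120, -0.2578, 0.6427, 0.5082).

Q = [[-0.6667, -0.5403, -0.5120], [0.6667, -0.6039, -0.2578], [0.0000, -0.5721, 0.6427], [-0.3333, -0.1271, 0.5082]], R = [[3.0000, 0.3333, -2.3333], [0.0000, 6.9921, 1.9705], [0.0000, 0.0000, 4.8655]]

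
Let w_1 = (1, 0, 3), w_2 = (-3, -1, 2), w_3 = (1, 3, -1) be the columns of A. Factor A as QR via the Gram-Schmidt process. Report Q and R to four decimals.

w_1 = (1, 0, 3); ‖w_1‖ = 3.1623, so e_1 = (0.3162, 0.0000, 0.9487).
e_1·w_2 = 0.3162·(-3) + 0.0000·(-1) + 0.9487·2 = 0.9487.
u_2 = w_2 − 0.9487·e_1 = (-3.3000, -1.0000, 1.1000).
‖u_2‖ = 3.6194, so e_2 = (-0.9118, -0.2763, 0.3039).
e_1·w_3 = 0.3162·1 + 0.0000·3 + 0.9487·(-1) = -0.6325; e_2·w_3 = (-0.9118)·1 + (-0.2763)·3 + 0.3039·(-1) = -2.0445.
u_3 = w_3 + 0.6325·e_1 + 2.0445·e_2 = (-0.6641, 2.4351, 0.2214).
‖u_3‖ = 2.5337, so e_3 = (-0.2621, 0.9611, 0.0874).

Q = [[0.3162, -0.9118, -0.2621], [0.0000, -0.2763, 0.9611], [0.9487, 0.3039, 0.0874]], R = [[3.1623, 0.9487, -0.6325], [0.0000, 3.6194, -2.0445], [0.0000, 0.0000, 2.5337]]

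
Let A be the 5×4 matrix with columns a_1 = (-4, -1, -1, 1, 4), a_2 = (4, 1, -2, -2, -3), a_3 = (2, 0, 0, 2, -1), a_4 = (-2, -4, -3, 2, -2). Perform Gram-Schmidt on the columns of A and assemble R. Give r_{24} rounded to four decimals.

r_{24} = 1.0948

a_1 = (-4, -1, -1, 1, 4); ‖a_1‖ = 5.9161, so q_1 = (-0.6761, -0.1690, -0.1690, 0.1690, 0.6761).
q_1·a_2 = (-0.6761)·4 + (-0.1690)·1 + (-0.1690)·(-2) + 0.1690·(-2) + 0.6761·(-3) = -4.9019.
u_2 = a_2 + 4.9019·q_1 = (0.6857, 0.1714, -2.8286, -1.1714, 0.3143).
‖u_2‖ = 3.1578, so q_2 = (0.2172, 0.0543, -0.8958, -0.3710, 0.0995).
r_{24} = q_2·a_4 = 1.0948.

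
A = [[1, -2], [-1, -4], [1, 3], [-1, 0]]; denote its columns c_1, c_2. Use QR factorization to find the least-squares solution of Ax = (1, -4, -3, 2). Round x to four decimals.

x = (-0.2747, 0.2198)

c_1 = (1, -1, 1, -1); ‖c_1‖ = 2.0000, so q_1 = (0.5000, -0.5000, 0.5000, -0.5000).
q_1·c_2 = 0.5000·(-2) + (-0.5000)·(-4) + 0.5000·3 + (-0.5000)·0 = 2.5000.
u_2 = c_2 − 2.5000·q_1 = (-3.2500, -2.7500, 1.7500, 1.2500).
‖u_2‖ = 4.7697, so q_2 = (-0.6814, -0.5766, 0.3669, 0.2621).
Qᵀb = (0.0000, 1.0483).
Back-substitute: x_2 = 1.0483/4.7697 = 0.2198.
x_1 = (0.0000 − 2.5000·0.2198)/2.0000 = -0.2747.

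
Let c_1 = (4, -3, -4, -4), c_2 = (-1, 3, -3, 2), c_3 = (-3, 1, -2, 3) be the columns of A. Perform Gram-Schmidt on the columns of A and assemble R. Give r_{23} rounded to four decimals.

c_1 = (4, -3, -4, -4); ‖c_1‖ = 7.5498, so e_1 = (0.5298, -0.3974, -0.5298, -0.5298).
e_1·c_2 = 0.5298·(-1) + (-0.3974)·3 + (-0.5298)·(-3) + (-0.5298)·2 = -1.1921.
u_2 = c_2 + 1.1921·e_1 = (-0.3684, 2.5263, -3.6316, 1.3684).
‖u_2‖ = 4.6453, so e_2 = (-0.0793, 0.5438, -0.7818, 0.2946).
r_{23} = e_2·c_3 = 3.2291.

r_{23} = 3.2291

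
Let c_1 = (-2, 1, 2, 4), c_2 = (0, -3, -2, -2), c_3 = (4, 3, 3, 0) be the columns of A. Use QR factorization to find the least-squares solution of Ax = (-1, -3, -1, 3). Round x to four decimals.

x = (1.4453, 1.8284, 0.2935)

c_1 = (-2, 1, 2, 4); ‖c_1‖ = 5.0000, so e_1 = (-0.4000, 0.2000, 0.4000, 0.8000).
e_1·c_2 = (-0.4000)·0 + 0.2000·(-3) + 0.4000·(-2) + 0.8000·(-2) = -3.0000.
u_2 = c_2 + 3.0000·e_1 = (-1.2000, -2.4000, -0.8000, 0.4000).
‖u_2‖ = 2.8284, so e_2 = (-0.4243, -0.8485, -0.2828, 0.1414).
e_1·c_3 = (-0.4000)·4 + 0.2000·3 + 0.4000·3 + 0.8000·0 = 0.2000; e_2·c_3 = (-0.4243)·4 + (-0.8485)·3 + (-0.2828)·3 + 0.1414·0 = -5.0912.
u_3 = c_3 − 0.2000·e_1 + 5.0912·e_2 = (1.9200, -1.3600, 1.4800, 0.5600).
‖u_3‖ = 2.8355, so e_3 = (0.6771, -0.4796, 0.5220, 0.1975).
Qᵀb = (1.8000, 3.6770, 0.8323).
Back-substitute: x_3 = 0.8323/2.8355 = 0.2935.
x_2 = (3.6770 + 5.0912·0.2935)/2.8284 = 1.8284.
x_1 = (1.8000 + 3.0000·1.8284 − 0.2000·0.2935)/5.0000 = 1.4453.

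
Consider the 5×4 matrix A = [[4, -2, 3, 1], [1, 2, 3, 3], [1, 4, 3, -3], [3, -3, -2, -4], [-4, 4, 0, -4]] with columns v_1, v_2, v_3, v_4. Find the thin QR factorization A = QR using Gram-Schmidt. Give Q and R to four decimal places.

e_1 = v_1/‖v_1‖ = (4, 1, 1, 3, -4)/6.5574 = (0.6100, 0.1525, 0.1525, 0.4575, -0.6100).
r_{12} = e_1·v_2 = -4.1175.
u_2 = v_2 + 4.1175·e_1 = (0.5116, 2.6279, 4.6279, -1.1163, 1.4884).
‖u_2‖ = 5.6610, so e_2 = (0.0904, 0.4642, 0.8175, -0.1972, 0.2629).
r_{13} = e_1·v_3 = 1.8300; r_{23} = e_2·v_3 = 4.5107.
u_3 = v_3 − 1.8300·e_1 − 4.5107·e_2 = (1.4761, 0.6270, -0.9666, -1.9478, -0.0697).
‖u_3‖ = 2.7027, so e_3 = (0.5461, 0.2320, -0.3576, -0.7207, -0.0258).
r_{14} = e_1·v_4 = 1.2200; r_{24} = e_2·v_4 = -1.2324; r_{34} = e_3·v_4 = 5.3008.
u_4 = v_4 − 1.2200·e_1 + 1.2324·e_2 − 5.3008·e_3 = (-2.5277, 2.1564, -0.2827, -0.9811, -2.7952).
‖u_4‖ = 4.4603, so e_4 = (-0.5667, 0.4835, -0.0634, -0.2200, -0.6267).

Q = [[0.6100, 0.0904, 0.5461, -0.5667], [0.1525, 0.4642, 0.2320, 0.4835], [0.1525, 0.8175, -0.3576, -0.0634], [0.4575, -0.1972, -0.7207, -0.2200], [-0.6100, 0.2629, -0.0258, -0.6267]], R = [[6.5574, -4.1175, 1.8300, 1.2200], [0.0000, 5.6610, 4.5107, -1.2324], [0.0000, 0.0000, 2.7027, 5.3008], [0.0000, 0.0000, 0.0000, 4.4603]]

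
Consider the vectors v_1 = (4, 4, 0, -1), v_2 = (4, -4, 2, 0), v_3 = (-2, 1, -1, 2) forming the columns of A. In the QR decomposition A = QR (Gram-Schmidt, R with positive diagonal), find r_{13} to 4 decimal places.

r_{13} = -1.0445

v_1 = (4, 4, 0, -1); ‖v_1‖ = 5.7446, so q_1 = (0.6963, 0.6963, 0.0000, -0.1741).
r_{13} = q_1·v_3 = -1.0445.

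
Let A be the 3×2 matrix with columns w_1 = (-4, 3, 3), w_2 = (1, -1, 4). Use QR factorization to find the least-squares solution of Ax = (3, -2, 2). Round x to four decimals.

x = (-0.4787, 0.8552)

w_1 = (-4, 3, 3); ‖w_1‖ = 5.8310, so q_1 = (-0.6860, 0.5145, 0.5145).
q_1·w_2 = (-0.6860)·1 + 0.5145·(-1) + 0.5145·4 = 0.8575.
u_2 = w_2 − 0.8575·q_1 = (1.5882, -1.4412, 3.5588).
‖u_2‖ = 4.1551, so q_2 = (0.3822, -0.3468, 0.8565).
Qᵀb = (-2.0580, 3.5534).
Back-substitute: x_2 = 3.5534/4.1551 = 0.8552.
x_1 = (-2.0580 − 0.8575·0.8552)/5.8310 = -0.4787.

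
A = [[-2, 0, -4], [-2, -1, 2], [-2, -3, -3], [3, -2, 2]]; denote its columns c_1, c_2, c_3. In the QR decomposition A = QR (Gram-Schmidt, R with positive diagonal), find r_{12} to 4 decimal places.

r_{12} = 0.4364

c_1 = (-2, -2, -2, 3); ‖c_1‖ = 4.5826, so q_1 = (-0.4364, -0.4364, -0.4364, 0.6547).
r_{12} = q_1·c_2 = 0.4364.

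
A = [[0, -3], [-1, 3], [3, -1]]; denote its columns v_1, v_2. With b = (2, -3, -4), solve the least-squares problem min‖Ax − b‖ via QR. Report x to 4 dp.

v_1 = (0, -1, 3); ‖v_1‖ = 3.1623, so q_1 = (0.0000, -0.3162, 0.9487).
q_1·v_2 = 0.0000·(-3) + (-0.3162)·3 + 0.9487·(-1) = -1.8974.
u_2 = v_2 + 1.8974·q_1 = (-3.0000, 2.4000, 0.8000).
‖u_2‖ = 3.9243, so q_2 = (-0.7645, 0.6116, 0.2039).
Qᵀb = (-2.8460, -4.1791).
Back-substitute: x_2 = -4.1791/3.9243 = -1.0649.
x_1 = (-2.8460 + 1.8974·(-1.0649))/3.1623 = -1.5390.

x = (-1.5390, -1.0649)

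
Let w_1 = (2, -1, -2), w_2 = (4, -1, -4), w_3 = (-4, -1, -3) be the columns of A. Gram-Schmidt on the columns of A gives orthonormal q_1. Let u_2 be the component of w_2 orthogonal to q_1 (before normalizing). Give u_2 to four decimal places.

u_2 = (0.2222, 0.8889, -0.2222)

w_1 = (2, -1, -2); ‖w_1‖ = 3.0000, so q_1 = (0.6667, -0.3333, -0.6667).
q_1·w_2 = 0.6667·4 + (-0.3333)·(-1) + (-0.6667)·(-4) = 5.6667.
u_2 = w_2 − 5.6667·q_1 = (0.2222, 0.8889, -0.2222).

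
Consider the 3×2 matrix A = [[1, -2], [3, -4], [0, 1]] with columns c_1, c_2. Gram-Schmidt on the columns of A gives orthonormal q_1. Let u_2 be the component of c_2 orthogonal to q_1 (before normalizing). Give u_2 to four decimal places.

u_2 = (-0.6000, 0.2000, 1.0000)

c_1 = (1, 3, 0); ‖c_1‖ = 3.1623, so q_1 = (0.3162, 0.9487, 0.0000).
q_1·c_2 = 0.3162·(-2) + 0.9487·(-4) + 0.0000·1 = -4.4272.
u_2 = c_2 + 4.4272·q_1 = (-0.6000, 0.2000, 1.0000).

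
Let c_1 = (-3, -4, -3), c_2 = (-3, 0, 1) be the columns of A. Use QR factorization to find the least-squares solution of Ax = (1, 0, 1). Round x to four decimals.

x = (-0.1579, -0.1053)

c_1 = (-3, -4, -3); ‖c_1‖ = 5.8310, so q_1 = (-0.5145, -0.6860, -0.5145).
q_1·c_2 = (-0.5145)·(-3) + (-0.6860)·0 + (-0.5145)·1 = 1.0290.
u_2 = c_2 − 1.0290·q_1 = (-2.4706, 0.7059, 1.5294).
‖u_2‖ = 2.9902, so q_2 = (-0.8262, 0.2361, 0.5115).
Qᵀb = (-1.0290, -0.3148).
Back-substitute: x_2 = -0.3148/2.9902 = -0.1053.
x_1 = (-1.0290 − 1.0290·(-0.1053))/5.8310 = -0.1579.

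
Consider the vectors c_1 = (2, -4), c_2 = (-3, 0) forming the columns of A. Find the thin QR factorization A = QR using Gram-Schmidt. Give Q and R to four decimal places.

Q = [[0.4472, -0.8944], [-0.8944, -0.4472]], R = [[4.4721, -1.3416], [0.0000, 2.6833]]

c_1 = (2, -4); ‖c_1‖ = 4.4721, so q_1 = (0.4472, -0.8944).
q_1·c_2 = 0.4472·(-3) + (-0.8944)·0 = -1.3416.
u_2 = c_2 + 1.3416·q_1 = (-2.4000, -1.2000).
‖u_2‖ = 2.6833, so q_2 = (-0.8944, -0.4472).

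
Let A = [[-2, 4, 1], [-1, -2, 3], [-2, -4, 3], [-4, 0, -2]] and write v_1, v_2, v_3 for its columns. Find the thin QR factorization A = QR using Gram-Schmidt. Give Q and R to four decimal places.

v_1 = (-2, -1, -2, -4); ‖v_1‖ = 5.0000, so q_1 = (-0.4000, -0.2000, -0.4000, -0.8000).
q_1·v_2 = (-0.4000)·4 + (-0.2000)·(-2) + (-0.4000)·(-4) + (-0.8000)·0 = 0.4000.
u_2 = v_2 − 0.4000·q_1 = (4.1600, -1.9200, -3.8400, 0.3200).
‖u_2‖ = 5.9867, so q_2 = (0.6949, -0.3207, -0.6414, 0.0535).
q_1·v_3 = (-0.4000)·1 + (-0.2000)·3 + (-0.4000)·3 + (-0.8000)·(-2) = -0.6000; q_2·v_3 = 0.6949·1 + (-0.3207)·3 + (-0.6414)·3 + 0.0535·(-2) = -2.2984.
u_3 = v_3 + 0.6000·q_1 + 2.2984·q_2 = (2.3571, 2.1429, 1.2857, -2.3571).
‖u_3‖ = 4.1662, so q_3 = (0.5658, 0.5143, 0.3086, -0.5658).

Q = [[-0.4000, 0.6949, 0.5658], [-0.2000, -0.3207, 0.5143], [-0.4000, -0.6414, 0.3086], [-0.8000, 0.0535, -0.5658]], R = [[5.0000, 0.4000, -0.6000], [0.0000, 5.9867, -2.2984], [0.0000, 0.0000, 4.1662]]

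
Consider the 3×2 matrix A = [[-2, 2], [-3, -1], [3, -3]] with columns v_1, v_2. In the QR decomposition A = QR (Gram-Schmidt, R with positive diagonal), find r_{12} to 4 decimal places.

r_{12} = -2.1320

v_1 = (-2, -3, 3); ‖v_1‖ = 4.6904, so e_1 = (-0.4264, -0.6396, 0.6396).
r_{12} = e_1·v_2 = -2.1320.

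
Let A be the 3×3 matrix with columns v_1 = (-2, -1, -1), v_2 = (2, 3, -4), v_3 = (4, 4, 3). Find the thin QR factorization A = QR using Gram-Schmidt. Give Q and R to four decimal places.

Q = [[-0.8165, 0.1907, -0.5449], [-0.4082, 0.4767, 0.7785], [-0.4082, -0.8581, 0.3114]], R = [[2.4495, -1.2247, -6.1237], [0.0000, 5.2440, 0.0953], [0.0000, 0.0000, 1.8684]]

v_1 = (-2, -1, -1); ‖v_1‖ = 2.4495, so e_1 = (-0.8165, -0.4082, -0.4082).
e_1·v_2 = (-0.8165)·2 + (-0.4082)·3 + (-0.4082)·(-4) = -1.2247.
u_2 = v_2 + 1.2247·e_1 = (1.0000, 2.5000, -4.5000).
‖u_2‖ = 5.2440, so e_2 = (0.1907, 0.4767, -0.8581).
e_1·v_3 = (-0.8165)·4 + (-0.4082)·4 + (-0.4082)·3 = -6.1237; e_2·v_3 = 0.1907·4 + 0.4767·4 + (-0.8581)·3 = 0.0953.
u_3 = v_3 + 6.1237·e_1 − 0.0953·e_2 = (-1.0182, 1.4545, 0.5818).
‖u_3‖ = 1.8684, so e_3 = (-0.5449, 0.7785, 0.3114).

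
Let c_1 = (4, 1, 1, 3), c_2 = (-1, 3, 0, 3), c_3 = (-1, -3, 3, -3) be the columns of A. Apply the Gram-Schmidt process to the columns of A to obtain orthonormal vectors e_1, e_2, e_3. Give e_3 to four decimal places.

c_1 = (4, 1, 1, 3); ‖c_1‖ = 5.1962, so e_1 = (0.7698, 0.1925, 0.1925, 0.5774).
e_1·c_2 = 0.7698·(-1) + 0.1925·3 + 0.1925·0 + 0.5774·3 = 1.5396.
u_2 = c_2 − 1.5396·e_1 = (-2.1852, 2.7037, -0.2963, 2.1111).
‖u_2‖ = 4.0779, so e_2 = (-0.5359, 0.6630, -0.0727, 0.5177).
e_1·c_3 = 0.7698·(-1) + 0.1925·(-3) + 0.1925·3 + 0.5774·(-3) = -2.5019; e_2·c_3 = (-0.5359)·(-1) + 0.6630·(-3) + (-0.0727)·3 + 0.5177·(-3) = -3.2242.
u_3 = c_3 + 2.5019·e_1 + 3.2242·e_2 = (-0.8018, -0.3808, 3.2472, 0.1136).
‖u_3‖ = 3.3683, so e_3 = (-0.2380, -0.1131, 0.9641, 0.0337).

e_3 = (-0.2380, -0.1131, 0.9641, 0.0337)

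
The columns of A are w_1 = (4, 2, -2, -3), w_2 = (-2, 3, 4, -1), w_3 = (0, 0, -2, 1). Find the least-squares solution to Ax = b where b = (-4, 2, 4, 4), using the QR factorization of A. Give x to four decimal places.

w_1 = (4, 2, -2, -3); ‖w_1‖ = 5.7446, so q_1 = (0.6963, 0.3482, -0.3482, -0.5222).
q_1·w_2 = 0.6963·(-2) + 0.3482·3 + (-0.3482)·4 + (-0.5222)·(-1) = -1.2185.
u_2 = w_2 + 1.2185·q_1 = (-1.1515, 3.4242, 3.5758, -1.6364).
‖u_2‖ = 5.3400, so q_2 = (-0.2156, 0.6412, 0.6696, -0.3064).
q_1·w_3 = 0.6963·0 + 0.3482·0 + (-0.3482)·(-2) + (-0.5222)·1 = 0.1741; q_2·w_3 = (-0.2156)·0 + 0.6412·0 + 0.6696·(-2) + (-0.3064)·1 = -1.6457.
u_3 = w_3 − 0.1741·q_1 + 1.6457·q_2 = (-0.4761, 0.9947, -0.8374, 0.5866).
‖u_3‖ = 1.5038, so q_3 = (-0.3166, 0.6614, -0.5569, 0.3901).
Qᵀb = (-5.5705, 3.5978, 1.9222).
Back-substitute: x_3 = 1.9222/1.5038 = 1.2782.
x_2 = (3.5978 + 1.6457·1.2782)/5.3400 = 1.0677.
x_1 = (-5.5705 + 1.2185·1.0677 − 0.1741·1.2782)/5.7446 = -0.7820.

x = (-0.7820, 1.0677, 1.2782)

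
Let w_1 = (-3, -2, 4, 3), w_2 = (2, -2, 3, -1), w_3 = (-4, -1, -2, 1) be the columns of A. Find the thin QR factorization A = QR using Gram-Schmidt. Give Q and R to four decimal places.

q_1 = w_1/‖w_1‖ = (-3, -2, 4, 3)/6.1644 = (-0.4867, -0.3244, 0.6489, 0.4867).
r_{12} = q_1·w_2 = 1.1355.
u_2 = w_2 − 1.1355·q_1 = (2.5526, -1.6316, 2.2632, -1.5526).
‖u_2‖ = 4.0879, so q_2 = (0.6244, -0.3991, 0.5536, -0.3798).
r_{13} = q_1·w_3 = 1.4600; r_{23} = q_2·w_3 = -3.5857.
u_3 = w_3 − 1.4600·q_1 + 3.5857·q_2 = (-1.0504, -1.9575, -0.9622, -1.0724).
‖u_3‖ = 2.6478, so q_3 = (-0.3967, -0.7393, -0.3634, -0.4050).

Q = [[-0.4867, 0.6244, -0.3967], [-0.3244, -0.3991, -0.7393], [0.6489, 0.5536, -0.3634], [0.4867, -0.3798, -0.4050]], R = [[6.1644, 1.1355, 1.4600], [0.0000, 4.0879, -3.5857], [0.0000, 0.0000, 2.6478]]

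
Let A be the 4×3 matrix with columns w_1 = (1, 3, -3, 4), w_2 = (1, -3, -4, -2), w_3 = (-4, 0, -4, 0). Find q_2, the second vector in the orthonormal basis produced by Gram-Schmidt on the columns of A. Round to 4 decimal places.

w_1 = (1, 3, -3, 4); ‖w_1‖ = 5.9161, so q_1 = (0.1690, 0.5071, -0.5071, 0.6761).
q_1·w_2 = 0.1690·1 + 0.5071·(-3) + (-0.5071)·(-4) + 0.6761·(-2) = -0.6761.
u_2 = w_2 + 0.6761·q_1 = (1.1143, -2.6571, -4.3429, -1.5429).
‖u_2‖ = 5.4353, so q_2 = (0.2050, -0.4889, -0.7990, -0.2839).

q_2 = (0.2050, -0.4889, -0.7990, -0.2839)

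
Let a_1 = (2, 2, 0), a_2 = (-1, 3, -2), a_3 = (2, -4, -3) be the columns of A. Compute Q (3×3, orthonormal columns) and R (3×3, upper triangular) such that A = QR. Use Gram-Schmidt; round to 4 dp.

Q = [[0.7071, -0.5774, 0.4082], [0.7071, 0.5774, -0.4082], [0.0000, -0.5774, -0.8165]], R = [[2.8284, 1.4142, -1.4142], [0.0000, 3.4641, -1.7321], [0.0000, 0.0000, 4.8990]]

a_1 = (2, 2, 0); ‖a_1‖ = 2.8284, so e_1 = (0.7071, 0.7071, 0.0000).
e_1·a_2 = 0.7071·(-1) + 0.7071·3 + 0.0000·(-2) = 1.4142.
u_2 = a_2 − 1.4142·e_1 = (-2.0000, 2.0000, -2.0000).
‖u_2‖ = 3.4641, so e_2 = (-0.5774, 0.5774, -0.5774).
e_1·a_3 = 0.7071·2 + 0.7071·(-4) + 0.0000·(-3) = -1.4142; e_2·a_3 = (-0.5774)·2 + 0.5774·(-4) + (-0.5774)·(-3) = -1.7321.
u_3 = a_3 + 1.4142·e_1 + 1.7321·e_2 = (2.0000, -2.0000, -4.0000).
‖u_3‖ = 4.8990, so e_3 = (0.4082, -0.4082, -0.8165).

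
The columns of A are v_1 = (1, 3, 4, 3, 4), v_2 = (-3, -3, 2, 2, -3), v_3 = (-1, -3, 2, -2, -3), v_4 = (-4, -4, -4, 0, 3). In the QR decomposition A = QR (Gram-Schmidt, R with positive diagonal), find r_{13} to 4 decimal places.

r_{13} = -2.8006

v_1 = (1, 3, 4, 3, 4); ‖v_1‖ = 7.1414, so q_1 = (0.1400, 0.4201, 0.5601, 0.4201, 0.5601).
r_{13} = q_1·v_3 = -2.8006.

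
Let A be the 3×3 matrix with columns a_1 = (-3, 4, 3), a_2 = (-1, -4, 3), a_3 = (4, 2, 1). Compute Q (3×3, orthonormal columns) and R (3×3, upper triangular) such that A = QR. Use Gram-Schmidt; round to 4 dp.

Q = [[-0.5145, -0.2678, 0.8146], [0.6860, -0.6985, 0.2037], [0.5145, 0.6636, 0.5431]], R = [[5.8310, -0.6860, -0.1715], [0.0000, 5.0527, -1.8045], [0.0000, 0.0000, 4.2088]]

e_1 = a_1/‖a_1‖ = (-3, 4, 3)/5.8310 = (-0.5145, 0.6860, 0.5145).
r_{12} = e_1·a_2 = -0.6860.
u_2 = a_2 + 0.6860·e_1 = (-1.3529, -3.5294, 3.3529).
‖u_2‖ = 5.0527, so e_2 = (-0.2678, -0.6985, 0.6636).
r_{13} = e_1·a_3 = -0.1715; r_{23} = e_2·a_3 = -1.8045.
u_3 = a_3 + 0.1715·e_1 + 1.8045·e_2 = (3.4286, 0.8571, 2.2857).
‖u_3‖ = 4.2088, so e_3 = (0.8146, 0.2037, 0.5431).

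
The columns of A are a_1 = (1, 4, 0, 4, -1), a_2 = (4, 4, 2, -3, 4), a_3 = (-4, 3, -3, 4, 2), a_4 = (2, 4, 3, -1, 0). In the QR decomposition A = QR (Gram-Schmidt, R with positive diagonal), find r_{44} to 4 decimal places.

a_1 = (1, 4, 0, 4, -1); ‖a_1‖ = 5.8310, so e_1 = (0.1715, 0.6860, 0.0000, 0.6860, -0.1715).
e_1·a_2 = 0.1715·4 + 0.6860·4 + 0.0000·2 + 0.6860·(-3) + (-0.1715)·4 = 0.6860.
u_2 = a_2 − 0.6860·e_1 = (3.8824, 3.5294, 2.0000, -3.4706, 4.1176).
‖u_2‖ = 7.7801, so e_2 = (0.4990, 0.4536, 0.2571, -0.4461, 0.5293).
e_1·a_3 = 0.1715·(-4) + 0.6860·3 + 0.0000·(-3) + 0.6860·4 + (-0.1715)·2 = 3.7730; e_2·a_3 = 0.4990·(-4) + 0.4536·3 + 0.2571·(-3) + (-0.4461)·4 + 0.5293·2 = -2.1321.
u_3 = a_3 − 3.7730·e_1 + 2.1321·e_2 = (-3.5831, 1.3790, -2.4519, 0.4606, 3.7755).
‖u_3‖ = 5.9345, so e_3 = (-0.6038, 0.2324, -0.4132, 0.0776, 0.6362).
e_1·a_4 = 0.1715·2 + 0.6860·4 + 0.0000·3 + 0.6860·(-1) + (-0.1715)·0 = 2.4010; e_2·a_4 = 0.4990·2 + 0.4536·4 + 0.2571·3 + (-0.4461)·(-1) + 0.5293·0 = 4.0299; e_3·a_4 = (-0.6038)·2 + 0.2324·4 + (-0.4132)·3 + 0.0776·(-1) + 0.6362·0 = -1.5952.
u_4 = a_4 − 2.4010·e_1 − 4.0299·e_2 + 1.5952·e_3 = (-1.3858, 0.8954, 1.3050, -0.7256, -0.7063).
r_{44} = ‖u_4‖ = 2.3347.

r_{44} = 2.3347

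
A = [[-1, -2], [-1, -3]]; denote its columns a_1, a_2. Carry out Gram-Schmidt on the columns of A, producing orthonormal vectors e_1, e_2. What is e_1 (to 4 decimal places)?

e_1 = a_1/‖a_1‖ = (-1, -1)/1.4142 = (-0.7071, -0.7071).

e_1 = (-0.7071, -0.7071)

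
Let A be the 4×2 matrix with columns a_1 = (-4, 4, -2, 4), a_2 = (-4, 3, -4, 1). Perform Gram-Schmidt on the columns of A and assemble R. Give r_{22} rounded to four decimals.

a_1 = (-4, 4, -2, 4); ‖a_1‖ = 7.2111, so e_1 = (-0.5547, 0.5547, -0.2774, 0.5547).
e_1·a_2 = (-0.5547)·(-4) + 0.5547·3 + (-0.2774)·(-4) + 0.5547·1 = 5.5470.
u_2 = a_2 − 5.5470·e_1 = (-0.9231, -0.0769, -2.4615, -2.0769).
r_{22} = ‖u_2‖ = 3.3512.

r_{22} = 3.3512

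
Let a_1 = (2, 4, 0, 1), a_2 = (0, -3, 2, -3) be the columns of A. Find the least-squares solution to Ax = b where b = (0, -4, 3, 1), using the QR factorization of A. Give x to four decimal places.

x = (-0.4430, 0.3797)

e_1 = a_1/‖a_1‖ = (2, 4, 0, 1)/4.5826 = (0.4364, 0.8729, 0.0000, 0.2182).
r_{12} = e_1·a_2 = -3.2733.
u_2 = a_2 + 3.2733·e_1 = (1.4286, -0.1429, 2.0000, -2.2857).
‖u_2‖ = 3.3594, so e_2 = (0.4252, -0.0425, 0.5953, -0.6804).
Qᵀb = (-3.2733, 1.2757).
Back-substitute: x_2 = 1.2757/3.3594 = 0.3797.
x_1 = (-3.2733 + 3.2733·0.3797)/4.5826 = -0.4430.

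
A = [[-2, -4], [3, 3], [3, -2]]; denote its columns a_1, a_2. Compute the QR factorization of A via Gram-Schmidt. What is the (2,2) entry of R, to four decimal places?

r_{22} = 4.8477

a_1 = (-2, 3, 3); ‖a_1‖ = 4.6904, so q_1 = (-0.4264, 0.6396, 0.6396).
q_1·a_2 = (-0.4264)·(-4) + 0.6396·3 + 0.6396·(-2) = 2.3452.
u_2 = a_2 − 2.3452·q_1 = (-3.0000, 1.5000, -3.5000).
r_{22} = ‖u_2‖ = 4.8477.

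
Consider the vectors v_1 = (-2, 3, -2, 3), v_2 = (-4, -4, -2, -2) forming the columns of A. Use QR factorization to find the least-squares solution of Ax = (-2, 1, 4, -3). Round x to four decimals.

q_1 = v_1/‖v_1‖ = (-2, 3, -2, 3)/5.0990 = (-0.3922, 0.5883, -0.3922, 0.5883).
r_{12} = q_1·v_2 = -1.1767.
u_2 = v_2 + 1.1767·q_1 = (-4.4615, -3.3077, -2.4615, -1.3077).
‖u_2‖ = 6.2141, so q_2 = (-0.7180, -0.5323, -0.3961, -0.2104).
Qᵀb = (-1.9612, -0.0495).
Back-substitute: x_2 = -0.0495/6.2141 = -0.0080.
x_1 = (-1.9612 + 1.1767·(-0.0080))/5.0990 = -0.3865.

x = (-0.3865, -0.0080)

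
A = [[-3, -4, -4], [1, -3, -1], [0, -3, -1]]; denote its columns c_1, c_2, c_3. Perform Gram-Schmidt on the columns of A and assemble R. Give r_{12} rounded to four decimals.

r_{12} = 2.8460

c_1 = (-3, 1, 0); ‖c_1‖ = 3.1623, so e_1 = (-0.9487, 0.3162, 0.0000).
r_{12} = e_1·c_2 = 2.8460.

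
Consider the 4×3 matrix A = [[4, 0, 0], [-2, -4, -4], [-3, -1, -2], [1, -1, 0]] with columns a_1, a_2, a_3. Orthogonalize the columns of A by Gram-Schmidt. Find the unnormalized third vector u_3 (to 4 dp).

a_1 = (4, -2, -3, 1); ‖a_1‖ = 5.4772, so e_1 = (0.7303, -0.3651, -0.5477, 0.1826).
e_1·a_2 = 0.7303·0 + (-0.3651)·(-4) + (-0.5477)·(-1) + 0.1826·(-1) = 1.8257.
u_2 = a_2 − 1.8257·e_1 = (-1.3333, -3.3333, 0.0000, -1.3333).
‖u_2‖ = 3.8297, so e_2 = (-0.3482, -0.8704, 0.0000, -0.3482).
e_1·a_3 = 0.7303·0 + (-0.3651)·(-4) + (-0.5477)·(-2) + 0.1826·0 = 2.5560; e_2·a_3 = (-0.3482)·0 + (-0.8704)·(-4) + (0.0000)·(-2) + (-0.3482)·0 = 3.4816.
u_3 = a_3 − 2.5560·e_1 − 3.4816·e_2 = (-0.6545, -0.0364, -0.6000, 0.7455).

u_3 = (-0.6545, -0.0364, -0.6000, 0.7455)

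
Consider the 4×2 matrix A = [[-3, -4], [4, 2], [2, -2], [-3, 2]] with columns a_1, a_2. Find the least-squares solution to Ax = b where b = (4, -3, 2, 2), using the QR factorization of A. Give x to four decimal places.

x = (-0.5270, -0.5975)

e_1 = a_1/‖a_1‖ = (-3, 4, 2, -3)/6.1644 = (-0.4867, 0.6489, 0.3244, -0.4867).
r_{12} = e_1·a_2 = 1.6222.
u_2 = a_2 − 1.6222·e_1 = (-3.2105, 0.9474, -2.5263, 2.7895).
‖u_2‖ = 5.0367, so e_2 = (-0.6374, 0.1881, -0.5016, 0.5538).
Qᵀb = (-4.2178, -3.0095).
Back-substitute: x_2 = -3.0095/5.0367 = -0.5975.
x_1 = (-4.2178 − 1.6222·(-0.5975))/6.1644 = -0.5270.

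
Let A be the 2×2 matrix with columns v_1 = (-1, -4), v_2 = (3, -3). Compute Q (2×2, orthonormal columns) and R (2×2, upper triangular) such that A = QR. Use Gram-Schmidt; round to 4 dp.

v_1 = (-1, -4); ‖v_1‖ = 4.1231, so e_1 = (-0.2425, -0.9701).
e_1·v_2 = (-0.2425)·3 + (-0.9701)·(-3) = 2.1828.
u_2 = v_2 − 2.1828·e_1 = (3.5294, -0.8824).
‖u_2‖ = 3.6380, so e_2 = (0.9701, -0.2425).

Q = [[-0.2425, 0.9701], [-0.9701, -0.2425]], R = [[4.1231, 2.1828], [0.0000, 3.6380]]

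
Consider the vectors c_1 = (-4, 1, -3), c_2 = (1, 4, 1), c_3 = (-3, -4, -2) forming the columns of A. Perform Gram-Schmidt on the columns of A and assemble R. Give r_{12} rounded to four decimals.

r_{12} = -0.5883

c_1 = (-4, 1, -3); ‖c_1‖ = 5.0990, so e_1 = (-0.7845, 0.1961, -0.5883).
r_{12} = e_1·c_2 = -0.5883.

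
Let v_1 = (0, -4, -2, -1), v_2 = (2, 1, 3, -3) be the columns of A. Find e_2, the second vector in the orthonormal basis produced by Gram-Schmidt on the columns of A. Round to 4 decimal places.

e_2 = (0.4399, -0.0733, 0.5133, -0.7332)

v_1 = (0, -4, -2, -1); ‖v_1‖ = 4.5826, so e_1 = (0.0000, -0.8729, -0.4364, -0.2182).
e_1·v_2 = 0.0000·2 + (-0.8729)·1 + (-0.4364)·3 + (-0.2182)·(-3) = -1.5275.
u_2 = v_2 + 1.5275·e_1 = (2.0000, -0.3333, 2.3333, -3.3333).
‖u_2‖ = 4.5461, so e_2 = (0.4399, -0.0733, 0.5133, -0.7332).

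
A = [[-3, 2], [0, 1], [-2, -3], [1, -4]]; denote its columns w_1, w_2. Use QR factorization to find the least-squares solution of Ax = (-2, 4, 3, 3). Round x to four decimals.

w_1 = (-3, 0, -2, 1); ‖w_1‖ = 3.7417, so e_1 = (-0.8018, 0.0000, -0.5345, 0.2673).
e_1·w_2 = (-0.8018)·2 + 0.0000·1 + (-0.5345)·(-3) + 0.2673·(-4) = -1.0690.
u_2 = w_2 + 1.0690·e_1 = (1.1429, 1.0000, -3.5714, -3.7143).
‖u_2‖ = 5.3719, so e_2 = (0.2127, 0.1862, -0.6648, -0.6914).
Qᵀb = (0.8018, -3.7497).
Back-substitute: x_2 = -3.7497/5.3719 = -0.6980.
x_1 = (0.8018 + 1.0690·(-0.6980))/3.7417 = 0.0149.

x = (0.0149, -0.6980)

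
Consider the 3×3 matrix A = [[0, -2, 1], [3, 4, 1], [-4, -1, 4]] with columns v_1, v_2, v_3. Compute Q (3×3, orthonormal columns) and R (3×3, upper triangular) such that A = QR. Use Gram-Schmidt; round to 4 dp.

Q = [[0.0000, -0.6097, 0.7926], [0.6000, 0.6341, 0.4878], [-0.8000, 0.4756, 0.3658]], R = [[5.0000, 3.2000, -2.6000], [0.0000, 3.2802, 1.9267], [0.0000, 0.0000, 2.7437]]

e_1 = v_1/‖v_1‖ = (0, 3, -4)/5.0000 = (0.0000, 0.6000, -0.8000).
r_{12} = e_1·v_2 = 3.2000.
u_2 = v_2 − 3.2000·e_1 = (-2.0000, 2.0800, 1.5600).
‖u_2‖ = 3.2802, so e_2 = (-0.6097, 0.6341, 0.4756).
r_{13} = e_1·v_3 = -2.6000; r_{23} = e_2·v_3 = 1.9267.
u_3 = v_3 + 2.6000·e_1 − 1.9267·e_2 = (2.1747, 1.3383, 1.0037).
‖u_3‖ = 2.7437, so e_3 = (0.7926, 0.4878, 0.3658).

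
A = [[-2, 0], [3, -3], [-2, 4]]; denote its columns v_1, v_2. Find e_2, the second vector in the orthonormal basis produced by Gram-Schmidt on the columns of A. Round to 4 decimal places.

e_2 = (-0.7071, 0.0000, 0.7071)

v_1 = (-2, 3, -2); ‖v_1‖ = 4.1231, so e_1 = (-0.4851, 0.7276, -0.4851).
e_1·v_2 = (-0.4851)·0 + 0.7276·(-3) + (-0.4851)·4 = -4.1231.
u_2 = v_2 + 4.1231·e_1 = (-2.0000, 0.0000, 2.0000).
‖u_2‖ = 2.8284, so e_2 = (-0.7071, 0.0000, 0.7071).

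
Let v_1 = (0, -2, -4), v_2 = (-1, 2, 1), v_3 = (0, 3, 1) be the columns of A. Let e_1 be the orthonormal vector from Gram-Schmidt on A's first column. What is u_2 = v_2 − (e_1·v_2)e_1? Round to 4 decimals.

v_1 = (0, -2, -4); ‖v_1‖ = 4.4721, so e_1 = (0.0000, -0.4472, -0.8944).
e_1·v_2 = 0.0000·(-1) + (-0.4472)·2 + (-0.8944)·1 = -1.7889.
u_2 = v_2 + 1.7889·e_1 = (-1.0000, 1.2000, -0.6000).

u_2 = (-1.0000, 1.2000, -0.6000)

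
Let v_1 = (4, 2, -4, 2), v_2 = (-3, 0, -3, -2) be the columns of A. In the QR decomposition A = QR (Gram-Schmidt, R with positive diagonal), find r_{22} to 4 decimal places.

v_1 = (4, 2, -4, 2); ‖v_1‖ = 6.3246, so q_1 = (0.6325, 0.3162, -0.6325, 0.3162).
q_1·v_2 = 0.6325·(-3) + 0.3162·0 + (-0.6325)·(-3) + 0.3162·(-2) = -0.6325.
u_2 = v_2 + 0.6325·q_1 = (-2.6000, 0.2000, -3.4000, -1.8000).
r_{22} = ‖u_2‖ = 4.6476.

r_{22} = 4.6476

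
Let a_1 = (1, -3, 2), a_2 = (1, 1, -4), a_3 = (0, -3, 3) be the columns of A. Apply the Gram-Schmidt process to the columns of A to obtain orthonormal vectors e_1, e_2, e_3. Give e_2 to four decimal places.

e_2 = (0.5203, -0.3468, -0.7804)

e_1 = a_1/‖a_1‖ = (1, -3, 2)/3.7417 = (0.2673, -0.8018, 0.5345).
r_{12} = e_1·a_2 = -2.6726.
u_2 = a_2 + 2.6726·e_1 = (1.7143, -1.1429, -2.5714).
‖u_2‖ = 3.2950, so e_2 = (0.5203, -0.3468, -0.7804).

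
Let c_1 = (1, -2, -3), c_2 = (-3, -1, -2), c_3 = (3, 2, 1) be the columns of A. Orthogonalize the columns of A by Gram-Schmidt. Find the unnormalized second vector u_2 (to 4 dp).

c_1 = (1, -2, -3); ‖c_1‖ = 3.7417, so e_1 = (0.2673, -0.5345, -0.8018).
e_1·c_2 = 0.2673·(-3) + (-0.5345)·(-1) + (-0.8018)·(-2) = 1.3363.
u_2 = c_2 − 1.3363·e_1 = (-3.3571, -0.2857, -0.9286).

u_2 = (-3.3571, -0.2857, -0.9286)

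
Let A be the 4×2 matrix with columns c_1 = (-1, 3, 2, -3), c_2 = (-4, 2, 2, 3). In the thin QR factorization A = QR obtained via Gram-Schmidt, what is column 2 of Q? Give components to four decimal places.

c_1 = (-1, 3, 2, -3); ‖c_1‖ = 4.7958, so q_1 = (-0.2085, 0.6255, 0.4170, -0.6255).
q_1·c_2 = (-0.2085)·(-4) + 0.6255·2 + 0.4170·2 + (-0.6255)·3 = 1.0426.
u_2 = c_2 − 1.0426·q_1 = (-3.7826, 1.3478, 1.5652, 3.6522).
‖u_2‖ = 5.6492, so q_2 = (-0.6696, 0.2386, 0.2771, 0.6465).

q_2 = (-0.6696, 0.2386, 0.2771, 0.6465)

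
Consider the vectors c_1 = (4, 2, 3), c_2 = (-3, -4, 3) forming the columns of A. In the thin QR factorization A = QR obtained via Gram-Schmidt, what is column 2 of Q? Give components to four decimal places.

q_2 = (-0.2715, -0.5935, 0.7577)

q_1 = c_1/‖c_1‖ = (4, 2, 3)/5.3852 = (0.7428, 0.3714, 0.5571).
r_{12} = q_1·c_2 = -2.0426.
u_2 = c_2 + 2.0426·q_1 = (-1.4828, -3.2414, 4.1379).
‖u_2‖ = 5.4615, so q_2 = (-0.2715, -0.5935, 0.7577).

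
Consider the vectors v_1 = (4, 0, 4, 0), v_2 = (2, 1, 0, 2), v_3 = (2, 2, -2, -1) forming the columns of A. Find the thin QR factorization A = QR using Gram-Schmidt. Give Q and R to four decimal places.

Q = [[0.7071, 0.3780, 0.4364], [0.0000, 0.3780, 0.4364], [0.7071, -0.3780, -0.4364], [0.0000, 0.7559, -0.6547]], R = [[5.6569, 1.4142, 0.0000], [0.0000, 2.6458, 1.5119], [0.0000, 0.0000, 3.2733]]

v_1 = (4, 0, 4, 0); ‖v_1‖ = 5.6569, so q_1 = (0.7071, 0.0000, 0.7071, 0.0000).
q_1·v_2 = 0.7071·2 + 0.0000·1 + 0.7071·0 + 0.0000·2 = 1.4142.
u_2 = v_2 − 1.4142·q_1 = (1.0000, 1.0000, -1.0000, 2.0000).
‖u_2‖ = 2.6458, so q_2 = (0.3780, 0.3780, -0.3780, 0.7559).
q_1·v_3 = 0.7071·2 + 0.0000·2 + 0.7071·(-2) + 0.0000·(-1) = 0.0000; q_2·v_3 = 0.3780·2 + 0.3780·2 + (-0.3780)·(-2) + 0.7559·(-1) = 1.5119.
u_3 = v_3 + 0.0000·q_1 − 1.5119·q_2 = (1.4286, 1.4286, -1.4286, -2.1429).
‖u_3‖ = 3.2733, so q_3 = (0.4364, 0.4364, -0.4364, -0.6547).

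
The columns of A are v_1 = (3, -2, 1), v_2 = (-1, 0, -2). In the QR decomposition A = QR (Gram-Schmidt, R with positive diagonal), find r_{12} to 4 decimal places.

r_{12} = -1.3363

v_1 = (3, -2, 1); ‖v_1‖ = 3.7417, so e_1 = (0.8018, -0.5345, 0.2673).
r_{12} = e_1·v_2 = -1.3363.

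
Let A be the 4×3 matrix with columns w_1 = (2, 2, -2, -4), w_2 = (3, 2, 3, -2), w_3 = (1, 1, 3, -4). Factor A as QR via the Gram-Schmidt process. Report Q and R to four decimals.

Q = [[0.3780, 0.4692, -0.5914], [0.3780, 0.2502, -0.3154], [-0.3780, 0.8446, 0.3746], [-0.7559, -0.0626, -0.6407]], R = [[5.2915, 2.2678, 2.6458], [0.0000, 4.5670, 3.5034], [0.0000, 0.0000, 2.7796]]

w_1 = (2, 2, -2, -4); ‖w_1‖ = 5.2915, so q_1 = (0.3780, 0.3780, -0.3780, -0.7559).
q_1·w_2 = 0.3780·3 + 0.3780·2 + (-0.3780)·3 + (-0.7559)·(-2) = 2.2678.
u_2 = w_2 − 2.2678·q_1 = (2.1429, 1.1429, 3.8571, -0.2857).
‖u_2‖ = 4.5670, so q_2 = (0.4692, 0.2502, 0.8446, -0.0626).
q_1·w_3 = 0.3780·1 + 0.3780·1 + (-0.3780)·3 + (-0.7559)·(-4) = 2.6458; q_2·w_3 = 0.4692·1 + 0.2502·1 + 0.8446·3 + (-0.0626)·(-4) = 3.5034.
u_3 = w_3 − 2.6458·q_1 − 3.5034·q_2 = (-1.6438, -0.8767, 1.0411, -1.7808).
‖u_3‖ = 2.7796, so q_3 = (-0.5914, -0.3154, 0.3746, -0.6407).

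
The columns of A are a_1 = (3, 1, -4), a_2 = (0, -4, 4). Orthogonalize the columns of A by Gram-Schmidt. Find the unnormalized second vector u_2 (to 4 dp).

u_2 = (2.3077, -3.2308, 0.9231)

e_1 = a_1/‖a_1‖ = (3, 1, -4)/5.0990 = (0.5883, 0.1961, -0.7845).
r_{12} = e_1·a_2 = -3.9223.
u_2 = a_2 + 3.9223·e_1 = (2.3077, -3.2308, 0.9231).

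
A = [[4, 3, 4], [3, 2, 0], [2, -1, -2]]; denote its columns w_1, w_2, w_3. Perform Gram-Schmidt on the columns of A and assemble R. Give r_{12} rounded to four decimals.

r_{12} = 2.9711

w_1 = (4, 3, 2); ‖w_1‖ = 5.3852, so e_1 = (0.7428, 0.5571, 0.3714).
r_{12} = e_1·w_2 = 2.9711.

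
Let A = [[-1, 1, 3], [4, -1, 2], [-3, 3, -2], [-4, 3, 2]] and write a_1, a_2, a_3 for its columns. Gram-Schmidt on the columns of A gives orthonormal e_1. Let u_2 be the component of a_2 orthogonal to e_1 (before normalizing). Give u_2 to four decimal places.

u_2 = (0.3810, 1.4762, 1.1429, 0.5238)

a_1 = (-1, 4, -3, -4); ‖a_1‖ = 6.4807, so e_1 = (-0.1543, 0.6172, -0.4629, -0.6172).
e_1·a_2 = (-0.1543)·1 + 0.6172·(-1) + (-0.4629)·3 + (-0.6172)·3 = -4.0119.
u_2 = a_2 + 4.0119·e_1 = (0.3810, 1.4762, 1.1429, 0.5238).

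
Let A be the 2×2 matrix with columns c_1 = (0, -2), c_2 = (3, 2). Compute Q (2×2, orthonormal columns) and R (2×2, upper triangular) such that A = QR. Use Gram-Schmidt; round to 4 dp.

Q = [[0.0000, 1.0000], [-1.0000, 0.0000]], R = [[2.0000, -2.0000], [0.0000, 3.0000]]

q_1 = c_1/‖c_1‖ = (0, -2)/2.0000 = (0.0000, -1.0000).
r_{12} = q_1·c_2 = -2.0000.
u_2 = c_2 + 2.0000·q_1 = (3.0000, 0.0000).
‖u_2‖ = 3.0000, so q_2 = (1.0000, 0.0000).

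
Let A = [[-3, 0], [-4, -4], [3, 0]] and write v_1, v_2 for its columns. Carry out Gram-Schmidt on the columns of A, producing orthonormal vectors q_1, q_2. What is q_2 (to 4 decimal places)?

q_2 = (0.4851, -0.7276, -0.4851)

q_1 = v_1/‖v_1‖ = (-3, -4, 3)/5.8310 = (-0.5145, -0.6860, 0.5145).
r_{12} = q_1·v_2 = 2.7440.
u_2 = v_2 − 2.7440·q_1 = (1.4118, -2.1176, -1.4118).
‖u_2‖ = 2.9104, so q_2 = (0.4851, -0.7276, -0.4851).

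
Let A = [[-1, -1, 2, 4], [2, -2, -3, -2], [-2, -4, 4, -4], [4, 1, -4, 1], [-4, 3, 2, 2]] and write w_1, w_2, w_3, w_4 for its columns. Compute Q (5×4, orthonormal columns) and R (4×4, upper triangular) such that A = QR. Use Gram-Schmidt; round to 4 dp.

e_1 = w_1/‖w_1‖ = (-1, 2, -2, 4, -4)/6.4031 = (-0.1562, 0.3123, -0.3123, 0.6247, -0.6247).
r_{12} = e_1·w_2 = -0.4685.
u_2 = w_2 + 0.4685·e_1 = (-1.0732, -1.8537, -4.1463, 1.2927, 2.7073).
‖u_2‖ = 5.5480, so e_2 = (-0.1934, -0.3341, -0.7474, 0.2330, 0.4880).
r_{13} = e_1·w_3 = -6.2470; r_{23} = e_2·w_3 = -2.3300.
u_3 = w_3 + 6.2470·e_1 + 2.3300·e_2 = (0.5737, -1.8273, 0.3074, 0.4453, -0.7655).
‖u_3‖ = 2.1323, so e_3 = (0.2690, -0.8569, 0.1442, 0.2088, -0.3590).
r_{14} = e_1·w_4 = -0.6247; r_{24} = e_2·w_4 = 4.0929; r_{34} = e_3·w_4 = 1.7042.
u_4 = w_4 + 0.6247·e_1 − 4.0929·e_2 − 1.7042·e_3 = (4.2356, 1.0230, -1.3820, 0.0807, 0.2243).
‖u_4‖ = 4.5775, so e_4 = (0.9253, 0.2235, -0.3019, 0.0176, 0.0490).

Q = [[-0.1562, -0.1934, 0.2690, 0.9253], [0.3123, -0.3341, -0.8569, 0.2235], [-0.3123, -0.7474, 0.1442, -0.3019], [0.6247, 0.2330, 0.2088, 0.0176], [-0.6247, 0.4880, -0.3590, 0.0490]], R = [[6.4031, -0.4685, -6.2470, -0.6247], [0.0000, 5.5480, -2.3300, 4.0929], [0.0000, 0.0000, 2.1323, 1.7042], [0.0000, 0.0000, 0.0000, 4.5775]]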